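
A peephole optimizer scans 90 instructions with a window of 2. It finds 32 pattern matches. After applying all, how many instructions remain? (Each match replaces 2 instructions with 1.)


Each match removes 1 instructions.
Total removed = 32 * 1 = 32
Remaining = 90 - 32 = 58

58


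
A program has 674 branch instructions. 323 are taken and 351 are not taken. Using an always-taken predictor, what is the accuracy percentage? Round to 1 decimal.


Predictor: always-taken
Correct predictions = 323
Accuracy = 323 / 674 * 100 = 47.9%

47.9


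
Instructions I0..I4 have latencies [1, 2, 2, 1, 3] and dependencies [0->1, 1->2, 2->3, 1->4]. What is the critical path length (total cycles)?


Compute longest path through dependency graph: dist(Ik) = max over predecessors of dist + latency(Ik).
dist(I0) = latency 1 = 1
dist(I1) = dist(I0) + 2 = 1 + 2 = 3
dist(I2) = dist(I1) + 2 = 3 + 2 = 5
dist(I3) = dist(I2) + 1 = 5 + 1 = 6
dist(I4) = dist(I1) + 3 = 3 + 3 = 6
Critical path = max dist = 6

6


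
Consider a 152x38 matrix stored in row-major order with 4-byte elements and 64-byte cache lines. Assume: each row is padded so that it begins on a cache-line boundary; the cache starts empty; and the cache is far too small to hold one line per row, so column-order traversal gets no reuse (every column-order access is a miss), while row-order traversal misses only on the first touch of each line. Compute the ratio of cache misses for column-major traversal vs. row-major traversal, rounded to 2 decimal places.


Each row occupies 38 * 4 = 152 bytes and starts on a line boundary, so it spans ceil(152 / 64) = 3 cache lines.
Row-major traversal misses (one per line touched): 152 * ceil(38 * 4 / 64) = 456
Column-major traversal misses (no reuse, every access misses): 152 * 38 = 5776
Ratio = 5776 / 456 = 12.67

12.67


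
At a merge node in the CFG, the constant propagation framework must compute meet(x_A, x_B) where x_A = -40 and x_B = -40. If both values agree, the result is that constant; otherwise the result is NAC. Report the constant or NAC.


Meet operation: if both paths give the same constant, result is that constant; if they differ, result is NAC (not-a-constant).
Path A: -40, Path B: -40 -> equal
Result: constant -> -40

-40


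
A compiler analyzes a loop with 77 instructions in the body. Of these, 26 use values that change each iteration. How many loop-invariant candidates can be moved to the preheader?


Invariant candidates = total - loop-dependent
= 77 - 26 = 51

51


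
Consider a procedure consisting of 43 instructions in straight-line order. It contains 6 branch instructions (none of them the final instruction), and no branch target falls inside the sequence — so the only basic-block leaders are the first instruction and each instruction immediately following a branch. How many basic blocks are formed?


With no in-sequence branch targets, the leaders are the first instruction plus the instruction after each branch.
Number of basic blocks = branches + 1
= 6 + 1 = 7

7


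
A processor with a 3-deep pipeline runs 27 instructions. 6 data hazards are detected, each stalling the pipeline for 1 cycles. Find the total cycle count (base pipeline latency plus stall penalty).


Base cycles = 3 + 27 - 1 = 29
Total stalls = 6 * 1 = 6
Total = 29 + 6 = 35

35


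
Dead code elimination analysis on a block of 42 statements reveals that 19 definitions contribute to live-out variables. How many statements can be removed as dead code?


Dead code = total statements - live definitions
= 42 - 19 = 23

23


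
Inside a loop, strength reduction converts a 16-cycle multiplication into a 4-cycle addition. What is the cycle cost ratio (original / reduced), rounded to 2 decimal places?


Ratio = mult_cost / add_cost = 16 / 4 = 4.0

4.0


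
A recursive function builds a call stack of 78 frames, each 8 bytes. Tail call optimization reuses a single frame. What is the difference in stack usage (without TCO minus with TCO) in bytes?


Without TCO: 78 * 8 = 624 bytes
With TCO: reuse 1 frame = 8 bytes
Savings = 624 - 8 = 616

616


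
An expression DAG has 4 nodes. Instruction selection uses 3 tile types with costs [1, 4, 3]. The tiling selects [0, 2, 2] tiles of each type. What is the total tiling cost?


Total cost = sum(count_i * cost_i)
= 0*1 + 2*4 + 2*3
= 14

14


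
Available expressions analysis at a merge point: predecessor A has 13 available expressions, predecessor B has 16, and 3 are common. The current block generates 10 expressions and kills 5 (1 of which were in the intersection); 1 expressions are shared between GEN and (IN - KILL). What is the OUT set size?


IN = intersection of predecessors = 3
IN - KILL = 3 - 1 = 2
|OUT| = |GEN| + |IN - KILL| - |GEN ∩ (IN - KILL)| = 10 + 2 - 1 = 11

11


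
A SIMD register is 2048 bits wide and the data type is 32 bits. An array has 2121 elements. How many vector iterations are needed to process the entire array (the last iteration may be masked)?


Width = 2048 / 32 = 64 elements per vector op
Iterations = ceil(2121 / 64) = 34

34


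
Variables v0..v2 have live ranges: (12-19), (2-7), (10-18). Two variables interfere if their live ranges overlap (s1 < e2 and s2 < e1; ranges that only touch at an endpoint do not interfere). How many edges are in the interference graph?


Check all pairs for overlapping intervals.
Two intervals (s1,e1) and (s2,e2) overlap if s1 < e2 and s2 < e1.
v0 (12-19) vs v1..v2: overlaps v2 -> 1
v1 (2-7) vs v2: overlaps none -> 0
Total overlapping pairs = 1 + 0 = 1

1


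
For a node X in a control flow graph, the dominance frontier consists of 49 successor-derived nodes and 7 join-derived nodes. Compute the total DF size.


DF(X) = direct successor contributions + join point contributions
= 49 + 7 = 56

56


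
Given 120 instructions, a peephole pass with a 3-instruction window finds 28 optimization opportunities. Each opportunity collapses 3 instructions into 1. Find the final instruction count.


Each match removes 2 instructions.
Total removed = 28 * 2 = 56
Remaining = 120 - 56 = 64

64


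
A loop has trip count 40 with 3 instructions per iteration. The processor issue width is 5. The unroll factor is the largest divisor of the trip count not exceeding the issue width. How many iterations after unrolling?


Largest divisor of 40 <= 5 is 5
New iterations = 40 / 5 = 8

8


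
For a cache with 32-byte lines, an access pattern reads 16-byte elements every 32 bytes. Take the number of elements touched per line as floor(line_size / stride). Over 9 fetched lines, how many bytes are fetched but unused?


Elements per line = floor(32 / 32) = 1
Bytes used per line = 1 * 16 = 16
Wasted per line = 32 - 16 = 16
Total wasted = 16 * 9 = 144

144


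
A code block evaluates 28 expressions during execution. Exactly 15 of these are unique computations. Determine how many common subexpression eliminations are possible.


CSE count = total expressions - unique expressions
= 28 - 15 = 13

13


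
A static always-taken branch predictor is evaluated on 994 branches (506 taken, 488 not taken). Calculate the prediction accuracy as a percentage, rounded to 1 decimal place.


Predictor: always-taken
Correct predictions = 506
Accuracy = 506 / 994 * 100 = 50.9%

50.9


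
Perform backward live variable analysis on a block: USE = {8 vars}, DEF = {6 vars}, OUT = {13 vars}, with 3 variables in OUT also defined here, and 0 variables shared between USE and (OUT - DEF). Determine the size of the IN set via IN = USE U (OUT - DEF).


OUT - DEF: 13 - 3 = 10
|IN| = |USE| + |OUT - DEF| - |USE ∩ (OUT - DEF)| = 8 + 10 - 0 = 18

18


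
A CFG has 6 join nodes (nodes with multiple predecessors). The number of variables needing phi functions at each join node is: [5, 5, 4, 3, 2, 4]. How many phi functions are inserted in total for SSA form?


Total phi functions = sum of phi functions at each join node
= 5 + 5 + 4 + 3 + 2 + 4 = 23

23


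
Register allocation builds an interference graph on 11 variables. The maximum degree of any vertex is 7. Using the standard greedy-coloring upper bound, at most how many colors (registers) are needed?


Greedy coloring never needs more than (max_degree + 1) colors: when coloring a vertex, at most max_degree neighbors are already colored.
Upper bound = 7 + 1 = 8

8


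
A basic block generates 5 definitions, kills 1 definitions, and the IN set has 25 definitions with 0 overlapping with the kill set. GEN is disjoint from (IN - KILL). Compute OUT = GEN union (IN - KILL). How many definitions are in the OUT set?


IN - KILL: 25 - 0 = 25 surviving definitions
OUT = GEN + surviving = 5 + 25 = 30

30


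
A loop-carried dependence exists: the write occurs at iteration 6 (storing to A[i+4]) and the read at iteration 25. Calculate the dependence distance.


Distance = read iteration - write iteration
= 25 - 6 = 19

19


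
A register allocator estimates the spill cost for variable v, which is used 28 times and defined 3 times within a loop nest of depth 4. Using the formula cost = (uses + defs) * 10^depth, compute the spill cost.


uses + defs = 28 + 3 = 31
10^4 = 10000
Spill cost = 31 * 10000 = 310000

310000


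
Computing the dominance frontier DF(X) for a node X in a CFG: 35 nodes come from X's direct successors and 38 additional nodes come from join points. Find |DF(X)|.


DF(X) = direct successor contributions + join point contributions
= 35 + 38 = 73

73


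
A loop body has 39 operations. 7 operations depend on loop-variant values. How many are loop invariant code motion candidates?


Invariant candidates = total - loop-dependent
= 39 - 7 = 32

32


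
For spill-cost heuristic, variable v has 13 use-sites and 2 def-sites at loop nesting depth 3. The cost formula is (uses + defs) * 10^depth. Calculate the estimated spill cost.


uses + defs = 13 + 2 = 15
10^3 = 1000
Spill cost = 15 * 1000 = 15000

15000


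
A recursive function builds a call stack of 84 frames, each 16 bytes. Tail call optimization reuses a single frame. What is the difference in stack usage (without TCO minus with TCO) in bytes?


Without TCO: 84 * 16 = 1344 bytes
With TCO: reuse 1 frame = 16 bytes
Savings = 1344 - 16 = 1328

1328


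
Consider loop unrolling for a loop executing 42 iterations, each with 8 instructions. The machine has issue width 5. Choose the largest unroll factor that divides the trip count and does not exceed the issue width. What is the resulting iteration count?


Largest divisor of 42 <= 5 is 3
New iterations = 42 / 3 = 14

14


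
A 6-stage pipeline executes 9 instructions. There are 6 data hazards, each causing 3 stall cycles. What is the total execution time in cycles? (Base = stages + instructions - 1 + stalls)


Base cycles = 6 + 9 - 1 = 14
Total stalls = 6 * 3 = 18
Total = 14 + 18 = 32

32


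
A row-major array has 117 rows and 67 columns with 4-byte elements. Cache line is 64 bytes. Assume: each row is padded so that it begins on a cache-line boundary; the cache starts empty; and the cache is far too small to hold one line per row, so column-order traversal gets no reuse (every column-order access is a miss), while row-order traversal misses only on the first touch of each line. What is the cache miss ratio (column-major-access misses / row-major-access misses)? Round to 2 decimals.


Each row occupies 67 * 4 = 268 bytes and starts on a line boundary, so it spans ceil(268 / 64) = 5 cache lines.
Row-major traversal misses (one per line touched): 117 * ceil(67 * 4 / 64) = 585
Column-major traversal misses (no reuse, every access misses): 117 * 67 = 7839
Ratio = 7839 / 585 = 13.4

13.4


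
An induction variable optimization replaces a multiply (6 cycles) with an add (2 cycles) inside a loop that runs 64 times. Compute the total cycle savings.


Per-iteration saving = 6 - 2 = 4
Total saved = 64 * 4 = 256

256


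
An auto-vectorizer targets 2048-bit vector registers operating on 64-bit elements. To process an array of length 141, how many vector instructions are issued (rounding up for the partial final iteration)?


Width = 2048 / 64 = 32 elements per vector op
Iterations = ceil(141 / 32) = 5

5


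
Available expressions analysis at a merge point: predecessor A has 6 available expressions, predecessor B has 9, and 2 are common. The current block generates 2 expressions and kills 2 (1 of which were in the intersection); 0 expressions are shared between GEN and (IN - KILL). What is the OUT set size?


IN = intersection of predecessors = 2
IN - KILL = 2 - 1 = 1
|OUT| = |GEN| + |IN - KILL| - |GEN ∩ (IN - KILL)| = 2 + 1 - 0 = 3

3


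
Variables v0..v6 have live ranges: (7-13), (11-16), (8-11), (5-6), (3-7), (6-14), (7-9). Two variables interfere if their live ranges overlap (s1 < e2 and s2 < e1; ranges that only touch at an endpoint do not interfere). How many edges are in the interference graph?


Check all pairs for overlapping intervals.
Two intervals (s1,e1) and (s2,e2) overlap if s1 < e2 and s2 < e1.
v0 (7-13) vs v1..v6: overlaps v1, v2, v5, v6 -> 4
v1 (11-16) vs v2..v6: overlaps v5 -> 1
v2 (8-11) vs v3..v6: overlaps v5, v6 -> 2
v3 (5-6) vs v4..v6: overlaps v4 -> 1
v4 (3-7) vs v5..v6: overlaps v5 -> 1
v5 (6-14) vs v6: overlaps v6 -> 1
Total overlapping pairs = 4 + 1 + 2 + 1 + 1 + 1 = 10

10


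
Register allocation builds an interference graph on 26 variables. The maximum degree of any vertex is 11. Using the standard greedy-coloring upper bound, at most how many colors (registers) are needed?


Greedy coloring never needs more than (max_degree + 1) colors: when coloring a vertex, at most max_degree neighbors are already colored.
Upper bound = 11 + 1 = 12

12


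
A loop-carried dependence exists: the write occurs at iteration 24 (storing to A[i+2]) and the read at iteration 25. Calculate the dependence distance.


Distance = read iteration - write iteration
= 25 - 24 = 1

1


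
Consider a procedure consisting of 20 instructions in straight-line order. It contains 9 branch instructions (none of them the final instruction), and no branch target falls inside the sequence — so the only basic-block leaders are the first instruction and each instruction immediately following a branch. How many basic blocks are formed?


With no in-sequence branch targets, the leaders are the first instruction plus the instruction after each branch.
Number of basic blocks = branches + 1
= 9 + 1 = 10

10


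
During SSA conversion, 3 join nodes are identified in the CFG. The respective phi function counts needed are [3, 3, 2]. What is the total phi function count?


Total phi functions = sum of phi functions at each join node
= 3 + 3 + 2 = 8

8


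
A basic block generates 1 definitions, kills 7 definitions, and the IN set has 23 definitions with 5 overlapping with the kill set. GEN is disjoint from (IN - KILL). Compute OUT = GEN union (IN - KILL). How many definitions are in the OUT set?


IN - KILL: 23 - 5 = 18 surviving definitions
OUT = GEN + surviving = 1 + 18 = 19

19


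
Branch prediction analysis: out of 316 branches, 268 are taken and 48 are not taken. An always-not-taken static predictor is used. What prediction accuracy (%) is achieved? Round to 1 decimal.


Predictor: always-not-taken
Correct predictions = 48
Accuracy = 48 / 316 * 100 = 15.2%

15.2


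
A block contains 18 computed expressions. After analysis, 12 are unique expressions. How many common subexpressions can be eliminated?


CSE count = total expressions - unique expressions
= 18 - 12 = 6

6


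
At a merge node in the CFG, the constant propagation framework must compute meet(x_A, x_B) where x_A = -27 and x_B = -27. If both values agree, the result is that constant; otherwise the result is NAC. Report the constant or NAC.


Meet operation: if both paths give the same constant, result is that constant; if they differ, result is NAC (not-a-constant).
Path A: -27, Path B: -27 -> equal
Result: constant -> -27

-27


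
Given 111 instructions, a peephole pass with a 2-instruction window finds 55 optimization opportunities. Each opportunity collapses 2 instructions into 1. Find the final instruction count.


Each match removes 1 instructions.
Total removed = 55 * 1 = 55
Remaining = 111 - 55 = 56

56


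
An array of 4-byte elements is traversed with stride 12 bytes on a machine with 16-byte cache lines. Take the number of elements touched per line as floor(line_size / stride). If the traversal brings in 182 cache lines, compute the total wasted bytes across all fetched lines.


Elements per line = floor(16 / 12) = 1
Bytes used per line = 1 * 4 = 4
Wasted per line = 16 - 4 = 12
Total wasted = 12 * 182 = 2184

2184


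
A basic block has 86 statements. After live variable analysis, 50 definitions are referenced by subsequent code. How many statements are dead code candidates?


Dead code = total statements - live definitions
= 86 - 50 = 36

36


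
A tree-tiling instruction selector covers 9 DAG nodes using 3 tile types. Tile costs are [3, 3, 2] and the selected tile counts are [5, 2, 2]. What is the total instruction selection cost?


Total cost = sum(count_i * cost_i)
= 5*3 + 2*3 + 2*2
= 25

25


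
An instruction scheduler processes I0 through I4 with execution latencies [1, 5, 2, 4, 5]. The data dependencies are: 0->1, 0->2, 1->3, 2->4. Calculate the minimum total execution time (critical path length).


Compute longest path through dependency graph: dist(Ik) = max over predecessors of dist + latency(Ik).
dist(I0) = latency 1 = 1
dist(I1) = dist(I0) + 5 = 1 + 5 = 6
dist(I2) = dist(I0) + 2 = 1 + 2 = 3
dist(I3) = dist(I1) + 4 = 6 + 4 = 10
dist(I4) = dist(I2) + 5 = 3 + 5 = 8
Critical path = max dist = 10

10


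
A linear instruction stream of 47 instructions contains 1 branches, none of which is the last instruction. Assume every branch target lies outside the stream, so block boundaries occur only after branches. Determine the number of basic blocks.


With no in-sequence branch targets, the leaders are the first instruction plus the instruction after each branch.
Number of basic blocks = branches + 1
= 1 + 1 = 2

2


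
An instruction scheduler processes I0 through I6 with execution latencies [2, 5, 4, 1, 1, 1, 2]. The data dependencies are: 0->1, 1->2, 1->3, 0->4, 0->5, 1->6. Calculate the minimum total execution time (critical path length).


Compute longest path through dependency graph: dist(Ik) = max over predecessors of dist + latency(Ik).
dist(I0) = latency 2 = 2
dist(I1) = dist(I0) + 5 = 2 + 5 = 7
dist(I2) = dist(I1) + 4 = 7 + 4 = 11
dist(I3) = dist(I1) + 1 = 7 + 1 = 8
dist(I4) = dist(I0) + 1 = 2 + 1 = 3
dist(I5) = dist(I0) + 1 = 2 + 1 = 3
dist(I6) = dist(I1) + 2 = 7 + 2 = 9
Critical path = max dist = 11

11


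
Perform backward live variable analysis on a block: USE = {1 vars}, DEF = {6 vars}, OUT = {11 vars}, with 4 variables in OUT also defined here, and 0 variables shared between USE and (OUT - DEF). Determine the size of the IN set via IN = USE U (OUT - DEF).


OUT - DEF: 11 - 4 = 7
|IN| = |USE| + |OUT - DEF| - |USE ∩ (OUT - DEF)| = 1 + 7 - 0 = 8

8


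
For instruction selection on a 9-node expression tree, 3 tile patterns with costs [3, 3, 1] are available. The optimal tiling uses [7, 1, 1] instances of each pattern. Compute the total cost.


Total cost = sum(count_i * cost_i)
= 7*3 + 1*3 + 1*1
= 25

25


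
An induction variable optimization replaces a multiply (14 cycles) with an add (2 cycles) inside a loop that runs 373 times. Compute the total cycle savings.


Per-iteration saving = 14 - 2 = 12
Total saved = 373 * 12 = 4476

4476


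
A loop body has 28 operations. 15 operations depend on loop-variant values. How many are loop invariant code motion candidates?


Invariant candidates = total - loop-dependent
= 28 - 15 = 13

13


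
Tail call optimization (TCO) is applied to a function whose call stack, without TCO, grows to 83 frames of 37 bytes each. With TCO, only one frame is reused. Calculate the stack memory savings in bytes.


Without TCO: 83 * 37 = 3071 bytes
With TCO: reuse 1 frame = 37 bytes
Savings = 3071 - 37 = 3034

3034


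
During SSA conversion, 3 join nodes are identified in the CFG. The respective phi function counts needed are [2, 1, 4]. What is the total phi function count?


Total phi functions = sum of phi functions at each join node
= 2 + 1 + 4 = 7

7


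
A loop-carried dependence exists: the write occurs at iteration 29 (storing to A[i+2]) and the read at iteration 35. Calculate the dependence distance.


Distance = read iteration - write iteration
= 35 - 29 = 6

6


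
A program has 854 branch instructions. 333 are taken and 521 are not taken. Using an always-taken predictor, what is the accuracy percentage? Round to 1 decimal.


Predictor: always-taken
Correct predictions = 333
Accuracy = 333 / 854 * 100 = 39.0%

39.0


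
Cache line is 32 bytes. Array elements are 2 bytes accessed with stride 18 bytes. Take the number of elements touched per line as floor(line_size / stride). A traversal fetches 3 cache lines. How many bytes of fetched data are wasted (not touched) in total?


Elements per line = floor(32 / 18) = 1
Bytes used per line = 1 * 2 = 2
Wasted per line = 32 - 2 = 30
Total wasted = 30 * 3 = 90

90


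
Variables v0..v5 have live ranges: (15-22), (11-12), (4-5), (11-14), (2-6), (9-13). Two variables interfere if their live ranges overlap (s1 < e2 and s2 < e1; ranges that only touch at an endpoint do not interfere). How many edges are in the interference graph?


Check all pairs for overlapping intervals.
Two intervals (s1,e1) and (s2,e2) overlap if s1 < e2 and s2 < e1.
v0 (15-22) vs v1..v5: overlaps none -> 0
v1 (11-12) vs v2..v5: overlaps v3, v5 -> 2
v2 (4-5) vs v3..v5: overlaps v4 -> 1
v3 (11-14) vs v4..v5: overlaps v5 -> 1
v4 (2-6) vs v5: overlaps none -> 0
Total overlapping pairs = 0 + 2 + 1 + 1 + 0 = 4

4


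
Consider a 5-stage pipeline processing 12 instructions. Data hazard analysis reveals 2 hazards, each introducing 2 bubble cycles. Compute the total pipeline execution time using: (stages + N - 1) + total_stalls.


Base cycles = 5 + 12 - 1 = 16
Total stalls = 2 * 2 = 4
Total = 16 + 4 = 20

20


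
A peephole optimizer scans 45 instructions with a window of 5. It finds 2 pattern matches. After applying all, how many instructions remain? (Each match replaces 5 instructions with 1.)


Each match removes 4 instructions.
Total removed = 2 * 4 = 8
Remaining = 45 - 8 = 37

37


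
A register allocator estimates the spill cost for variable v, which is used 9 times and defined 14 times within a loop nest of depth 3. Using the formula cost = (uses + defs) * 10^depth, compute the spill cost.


uses + defs = 9 + 14 = 23
10^3 = 1000
Spill cost = 23 * 1000 = 23000

23000


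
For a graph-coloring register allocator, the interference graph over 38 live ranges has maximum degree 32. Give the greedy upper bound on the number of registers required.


Greedy coloring never needs more than (max_degree + 1) colors: when coloring a vertex, at most max_degree neighbors are already colored.
Upper bound = 32 + 1 = 33

33


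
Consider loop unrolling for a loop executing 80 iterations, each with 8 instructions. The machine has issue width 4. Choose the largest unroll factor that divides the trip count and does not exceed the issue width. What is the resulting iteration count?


Largest divisor of 80 <= 4 is 4
New iterations = 80 / 4 = 20

20


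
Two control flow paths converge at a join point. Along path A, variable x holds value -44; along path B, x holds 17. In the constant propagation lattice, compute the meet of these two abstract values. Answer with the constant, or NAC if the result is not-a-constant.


Meet operation: if both paths give the same constant, result is that constant; if they differ, result is NAC (not-a-constant).
Path A: -44, Path B: 17 -> differ
Result: not-a-constant -> NAC

NAC


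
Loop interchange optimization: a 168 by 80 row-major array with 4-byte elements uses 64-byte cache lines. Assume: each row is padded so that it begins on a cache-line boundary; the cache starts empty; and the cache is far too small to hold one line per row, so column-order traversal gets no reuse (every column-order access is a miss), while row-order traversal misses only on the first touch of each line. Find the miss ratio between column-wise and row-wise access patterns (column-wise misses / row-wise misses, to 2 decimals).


Each row occupies 80 * 4 = 320 bytes and starts on a line boundary, so it spans ceil(320 / 64) = 5 cache lines.
Row-major traversal misses (one per line touched): 168 * ceil(80 * 4 / 64) = 840
Column-major traversal misses (no reuse, every access misses): 168 * 80 = 13440
Ratio = 13440 / 840 = 16.0

16.0


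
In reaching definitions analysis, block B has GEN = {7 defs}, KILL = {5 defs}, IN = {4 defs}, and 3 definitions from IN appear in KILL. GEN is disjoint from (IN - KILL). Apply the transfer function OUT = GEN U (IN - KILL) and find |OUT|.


IN - KILL: 4 - 3 = 1 surviving definitions
OUT = GEN + surviving = 7 + 1 = 8

8


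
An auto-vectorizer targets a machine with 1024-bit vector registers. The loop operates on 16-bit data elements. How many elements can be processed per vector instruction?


Width = SIMD bits / data type bits
= 1024 / 16 = 64

64


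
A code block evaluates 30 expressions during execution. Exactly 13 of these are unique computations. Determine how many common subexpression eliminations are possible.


CSE count = total expressions - unique expressions
= 30 - 13 = 17

17


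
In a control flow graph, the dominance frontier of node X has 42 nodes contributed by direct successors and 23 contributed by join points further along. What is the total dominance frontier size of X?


DF(X) = direct successor contributions + join point contributions
= 42 + 23 = 65

65


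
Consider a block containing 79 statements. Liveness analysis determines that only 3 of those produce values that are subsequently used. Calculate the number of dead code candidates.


Dead code = total statements - live definitions
= 79 - 3 = 76

76


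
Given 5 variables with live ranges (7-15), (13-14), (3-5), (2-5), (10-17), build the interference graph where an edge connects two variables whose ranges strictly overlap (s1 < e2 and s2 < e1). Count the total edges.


Check all pairs for overlapping intervals.
Two intervals (s1,e1) and (s2,e2) overlap if s1 < e2 and s2 < e1.
v0 (7-15) vs v1..v4: overlaps v1, v4 -> 2
v1 (13-14) vs v2..v4: overlaps v4 -> 1
v2 (3-5) vs v3..v4: overlaps v3 -> 1
v3 (2-5) vs v4: overlaps none -> 0
Total overlapping pairs = 2 + 1 + 1 + 0 = 4

4


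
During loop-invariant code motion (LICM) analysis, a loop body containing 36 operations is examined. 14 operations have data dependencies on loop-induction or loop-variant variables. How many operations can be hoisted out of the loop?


Invariant candidates = total - loop-dependent
= 36 - 14 = 22

22


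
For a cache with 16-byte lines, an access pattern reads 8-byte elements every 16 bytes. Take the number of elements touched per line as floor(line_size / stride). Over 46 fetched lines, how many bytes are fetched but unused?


Elements per line = floor(16 / 16) = 1
Bytes used per line = 1 * 8 = 8
Wasted per line = 16 - 8 = 8
Total wasted = 8 * 46 = 368

368


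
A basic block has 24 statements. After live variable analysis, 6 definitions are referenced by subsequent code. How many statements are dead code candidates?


Dead code = total statements - live definitions
= 24 - 6 = 18

18


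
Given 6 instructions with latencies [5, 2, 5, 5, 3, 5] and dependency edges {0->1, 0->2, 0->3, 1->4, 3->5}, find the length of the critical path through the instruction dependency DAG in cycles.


Compute longest path through dependency graph: dist(Ik) = max over predecessors of dist + latency(Ik).
dist(I0) = latency 5 = 5
dist(I1) = dist(I0) + 2 = 5 + 2 = 7
dist(I2) = dist(I0) + 5 = 5 + 5 = 10
dist(I3) = dist(I0) + 5 = 5 + 5 = 10
dist(I4) = dist(I1) + 3 = 7 + 3 = 10
dist(I5) = dist(I3) + 5 = 10 + 5 = 15
Critical path = max dist = 15

15


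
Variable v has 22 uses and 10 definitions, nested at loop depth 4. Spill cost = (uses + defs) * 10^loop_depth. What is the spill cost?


uses + defs = 22 + 10 = 32
10^4 = 10000
Spill cost = 32 * 10000 = 320000

320000


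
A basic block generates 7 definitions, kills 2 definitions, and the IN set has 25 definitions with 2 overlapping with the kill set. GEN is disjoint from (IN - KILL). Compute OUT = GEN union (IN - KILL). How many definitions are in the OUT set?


IN - KILL: 25 - 2 = 23 surviving definitions
OUT = GEN + surviving = 7 + 23 = 30

30


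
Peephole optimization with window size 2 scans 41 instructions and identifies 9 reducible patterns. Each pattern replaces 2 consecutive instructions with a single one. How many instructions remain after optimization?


Each match removes 1 instructions.
Total removed = 9 * 1 = 9
Remaining = 41 - 9 = 32

32


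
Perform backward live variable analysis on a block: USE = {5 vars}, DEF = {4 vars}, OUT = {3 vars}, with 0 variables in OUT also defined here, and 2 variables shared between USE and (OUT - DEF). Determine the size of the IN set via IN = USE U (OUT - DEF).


OUT - DEF: 3 - 0 = 3
|IN| = |USE| + |OUT - DEF| - |USE ∩ (OUT - DEF)| = 5 + 3 - 2 = 6

6


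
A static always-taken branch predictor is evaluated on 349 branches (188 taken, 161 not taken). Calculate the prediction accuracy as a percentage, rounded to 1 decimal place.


Predictor: always-taken
Correct predictions = 188
Accuracy = 188 / 349 * 100 = 53.9%

53.9


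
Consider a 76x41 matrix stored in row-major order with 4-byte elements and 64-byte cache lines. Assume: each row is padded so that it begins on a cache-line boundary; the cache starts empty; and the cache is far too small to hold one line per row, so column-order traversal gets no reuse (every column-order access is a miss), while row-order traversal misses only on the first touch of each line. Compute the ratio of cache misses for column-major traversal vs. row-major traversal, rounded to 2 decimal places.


Each row occupies 41 * 4 = 164 bytes and starts on a line boundary, so it spans ceil(164 / 64) = 3 cache lines.
Row-major traversal misses (one per line touched): 76 * ceil(41 * 4 / 64) = 228
Column-major traversal misses (no reuse, every access misses): 76 * 41 = 3116
Ratio = 3116 / 228 = 13.67

13.67


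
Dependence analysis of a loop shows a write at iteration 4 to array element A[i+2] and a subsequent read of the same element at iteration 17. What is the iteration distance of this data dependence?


Distance = read iteration - write iteration
= 17 - 4 = 13

13


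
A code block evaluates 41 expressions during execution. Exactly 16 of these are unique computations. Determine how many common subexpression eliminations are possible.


CSE count = total expressions - unique expressions
= 41 - 16 = 25

25


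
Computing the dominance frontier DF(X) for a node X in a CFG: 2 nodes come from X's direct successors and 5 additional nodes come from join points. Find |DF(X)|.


DF(X) = direct successor contributions + join point contributions
= 2 + 5 = 7

7


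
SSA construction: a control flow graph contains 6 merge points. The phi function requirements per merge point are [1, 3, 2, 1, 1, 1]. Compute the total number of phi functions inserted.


Total phi functions = sum of phi functions at each join node
= 1 + 3 + 2 + 1 + 1 + 1 = 9

9


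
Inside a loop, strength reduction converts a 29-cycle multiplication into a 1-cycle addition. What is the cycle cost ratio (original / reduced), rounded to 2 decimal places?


Ratio = mult_cost / add_cost = 29 / 1 = 29.0

29.0


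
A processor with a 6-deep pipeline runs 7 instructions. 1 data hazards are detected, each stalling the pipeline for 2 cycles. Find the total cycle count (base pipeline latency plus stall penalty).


Base cycles = 6 + 7 - 1 = 12
Total stalls = 1 * 2 = 2
Total = 12 + 2 = 14

14


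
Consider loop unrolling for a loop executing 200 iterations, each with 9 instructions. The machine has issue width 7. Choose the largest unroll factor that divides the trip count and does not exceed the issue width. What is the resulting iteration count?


Largest divisor of 200 <= 7 is 5
New iterations = 200 / 5 = 40

40


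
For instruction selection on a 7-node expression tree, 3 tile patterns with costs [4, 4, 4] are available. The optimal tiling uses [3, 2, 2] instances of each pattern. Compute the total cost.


Total cost = sum(count_i * cost_i)
= 3*4 + 2*4 + 2*4
= 28

28


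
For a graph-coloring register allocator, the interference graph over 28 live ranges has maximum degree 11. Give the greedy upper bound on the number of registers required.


Greedy coloring never needs more than (max_degree + 1) colors: when coloring a vertex, at most max_degree neighbors are already colored.
Upper bound = 11 + 1 = 12

12


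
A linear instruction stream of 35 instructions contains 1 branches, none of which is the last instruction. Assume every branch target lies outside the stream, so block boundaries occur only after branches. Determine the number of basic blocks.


With no in-sequence branch targets, the leaders are the first instruction plus the instruction after each branch.
Number of basic blocks = branches + 1
= 1 + 1 = 2

2


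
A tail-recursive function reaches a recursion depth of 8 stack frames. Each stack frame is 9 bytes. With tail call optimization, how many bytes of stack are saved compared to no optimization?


Without TCO: 8 * 9 = 72 bytes
With TCO: reuse 1 frame = 9 bytes
Savings = 72 - 9 = 63

63


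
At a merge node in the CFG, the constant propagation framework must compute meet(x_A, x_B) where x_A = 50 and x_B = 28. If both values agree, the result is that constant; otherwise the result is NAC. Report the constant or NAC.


Meet operation: if both paths give the same constant, result is that constant; if they differ, result is NAC (not-a-constant).
Path A: 50, Path B: 28 -> differ
Result: not-a-constant -> NAC

NAC


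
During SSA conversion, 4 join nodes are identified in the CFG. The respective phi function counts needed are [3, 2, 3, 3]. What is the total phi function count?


Total phi functions = sum of phi functions at each join node
= 3 + 2 + 3 + 3 = 11

11


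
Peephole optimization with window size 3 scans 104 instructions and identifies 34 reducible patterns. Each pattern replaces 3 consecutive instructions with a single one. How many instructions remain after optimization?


Each match removes 2 instructions.
Total removed = 34 * 2 = 68
Remaining = 104 - 68 = 36

36


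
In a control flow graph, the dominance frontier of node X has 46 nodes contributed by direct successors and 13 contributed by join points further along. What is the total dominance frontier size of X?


DF(X) = direct successor contributions + join point contributions
= 46 + 13 = 59

59


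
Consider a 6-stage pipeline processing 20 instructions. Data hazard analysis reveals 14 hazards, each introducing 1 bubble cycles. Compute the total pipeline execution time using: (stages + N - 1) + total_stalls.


Base cycles = 6 + 20 - 1 = 25
Total stalls = 14 * 1 = 14
Total = 25 + 14 = 39

39


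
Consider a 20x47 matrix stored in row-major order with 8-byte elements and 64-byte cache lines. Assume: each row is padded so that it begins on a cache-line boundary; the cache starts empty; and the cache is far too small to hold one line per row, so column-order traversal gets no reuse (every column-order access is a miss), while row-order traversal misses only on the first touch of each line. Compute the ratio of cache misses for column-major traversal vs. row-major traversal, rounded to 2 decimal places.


Each row occupies 47 * 8 = 376 bytes and starts on a line boundary, so it spans ceil(376 / 64) = 6 cache lines.
Row-major traversal misses (one per line touched): 20 * ceil(47 * 8 / 64) = 120
Column-major traversal misses (no reuse, every access misses): 20 * 47 = 940
Ratio = 940 / 120 = 7.83

7.83


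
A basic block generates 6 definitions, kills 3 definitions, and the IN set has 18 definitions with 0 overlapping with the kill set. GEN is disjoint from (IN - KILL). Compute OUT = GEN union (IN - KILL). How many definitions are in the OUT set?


IN - KILL: 18 - 0 = 18 surviving definitions
OUT = GEN + surviving = 6 + 18 = 24

24


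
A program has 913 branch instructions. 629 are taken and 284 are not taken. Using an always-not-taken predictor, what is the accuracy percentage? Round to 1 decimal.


Predictor: always-not-taken
Correct predictions = 284
Accuracy = 284 / 913 * 100 = 31.1%

31.1


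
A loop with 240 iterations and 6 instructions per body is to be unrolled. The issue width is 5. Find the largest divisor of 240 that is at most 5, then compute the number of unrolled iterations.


Largest divisor of 240 <= 5 is 5
New iterations = 240 / 5 = 48

48


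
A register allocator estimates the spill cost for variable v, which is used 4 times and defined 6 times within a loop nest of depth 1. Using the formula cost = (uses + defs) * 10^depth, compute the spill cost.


uses + defs = 4 + 6 = 10
10^1 = 10
Spill cost = 10 * 10 = 100

100


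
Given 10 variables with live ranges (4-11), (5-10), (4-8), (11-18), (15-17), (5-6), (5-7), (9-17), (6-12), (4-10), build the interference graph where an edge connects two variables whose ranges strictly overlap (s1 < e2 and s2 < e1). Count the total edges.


Check all pairs for overlapping intervals.
Two intervals (s1,e1) and (s2,e2) overlap if s1 < e2 and s2 < e1.
v0 (4-11) vs v1..v9: overlaps v1, v2, v5, v6, v7, v8, v9 -> 7
v1 (5-10) vs v2..v9: overlaps v2, v5, v6, v7, v8, v9 -> 6
v2 (4-8) vs v3..v9: overlaps v5, v6, v8, v9 -> 4
v3 (11-18) vs v4..v9: overlaps v4, v7, v8 -> 3
v4 (15-17) vs v5..v9: overlaps v7 -> 1
v5 (5-6) vs v6..v9: overlaps v6, v9 -> 2
v6 (5-7) vs v7..v9: overlaps v8, v9 -> 2
v7 (9-17) vs v8..v9: overlaps v8, v9 -> 2
v8 (6-12) vs v9: overlaps v9 -> 1
Total overlapping pairs = 7 + 6 + 4 + 3 + 1 + 2 + 2 + 2 + 1 = 28

28


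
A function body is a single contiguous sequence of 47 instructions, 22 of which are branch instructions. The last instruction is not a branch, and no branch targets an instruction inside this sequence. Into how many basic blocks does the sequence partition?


With no in-sequence branch targets, the leaders are the first instruction plus the instruction after each branch.
Number of basic blocks = branches + 1
= 22 + 1 = 23

23


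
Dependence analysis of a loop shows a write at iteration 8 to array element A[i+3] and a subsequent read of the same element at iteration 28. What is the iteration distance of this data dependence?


Distance = read iteration - write iteration
= 28 - 8 = 20

20


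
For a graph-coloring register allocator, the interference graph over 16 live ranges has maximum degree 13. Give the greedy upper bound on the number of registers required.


Greedy coloring never needs more than (max_degree + 1) colors: when coloring a vertex, at most max_degree neighbors are already colored.
Upper bound = 13 + 1 = 14

14


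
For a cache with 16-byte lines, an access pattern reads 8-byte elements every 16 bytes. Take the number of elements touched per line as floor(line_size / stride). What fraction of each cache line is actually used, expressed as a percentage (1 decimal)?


Elements per cache line = floor(16 / 16) = 1
Bytes used = 1 * 8 = 8
Utilization = 8 / 16 * 100 = 50.0%

50.0


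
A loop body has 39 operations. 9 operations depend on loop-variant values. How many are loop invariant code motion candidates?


Invariant candidates = total - loop-dependent
= 39 - 9 = 30

30


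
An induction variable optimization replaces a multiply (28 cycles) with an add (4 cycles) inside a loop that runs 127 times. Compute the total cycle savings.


Per-iteration saving = 28 - 4 = 24
Total saved = 127 * 24 = 3048

3048
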